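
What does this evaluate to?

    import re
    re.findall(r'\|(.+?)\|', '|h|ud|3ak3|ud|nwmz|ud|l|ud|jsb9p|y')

One capturing group, so `findall` returns just the captured substring from each match — 5 in all.

['h', '3ak3', 'nwmz', 'l', 'jsb9p']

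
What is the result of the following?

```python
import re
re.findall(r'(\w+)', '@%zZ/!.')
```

With a single group, `findall` returns only what that group captured — 1 item.

['zZ']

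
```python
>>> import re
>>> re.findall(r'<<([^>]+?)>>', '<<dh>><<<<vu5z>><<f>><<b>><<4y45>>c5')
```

Because there's exactly one group, `findall` drops the full match and keeps group 1 from each hit.

['dh', '<<vu5z', 'f', 'b', '4y45']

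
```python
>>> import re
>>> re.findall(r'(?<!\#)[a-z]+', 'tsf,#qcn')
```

['tsf', 'cn']

A negative assertion filters positions out without eating any characters.
With no groups in the pattern, `findall` gives back each whole match — 2 here.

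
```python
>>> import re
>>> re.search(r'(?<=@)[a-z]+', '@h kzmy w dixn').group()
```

Lookahead/lookbehind check context without consuming it, so the matched span excludes the asserted characters.
`re.search` tries every starting position until one works.
The match spans [1:2] → 'h'.

'h'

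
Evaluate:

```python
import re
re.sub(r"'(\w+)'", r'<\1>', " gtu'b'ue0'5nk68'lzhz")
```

`\1` in the replacement pulls in group 1's text for each match.

' gtu<b>ue0<5nk68>lzhz'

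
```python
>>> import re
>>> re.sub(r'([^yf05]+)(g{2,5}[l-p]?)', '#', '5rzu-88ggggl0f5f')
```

This matches one or more of any character except [yf05] (captured); then 2 to 5 of a literal 'g', then optionally a character in [l-p] (captured).
Each match is replaced by '#'.

'5#0f5f'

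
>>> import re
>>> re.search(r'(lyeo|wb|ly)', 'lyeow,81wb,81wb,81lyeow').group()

'lyeo'

Branches in `(...|...)` are attempted left-to-right; the first branch that allows the whole pattern to succeed is taken.
The match spans [0:4] → 'lyeo'.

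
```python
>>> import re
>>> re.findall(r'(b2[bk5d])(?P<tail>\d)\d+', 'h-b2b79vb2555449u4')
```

[('b2b', '7'), ('b25', '5')]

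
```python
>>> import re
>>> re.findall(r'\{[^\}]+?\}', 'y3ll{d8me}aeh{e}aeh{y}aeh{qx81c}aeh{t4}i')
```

Matches: at [4:10] → '{d8me}'; at [13:16] → '{e}'; at [19:22] → '{y}'; at [25:32] → '{qx81c}'; at [35:39] → '{t4}'.
With no groups in the pattern, `findall` gives back each whole match — 5 here.

['{d8me}', '{e}', '{y}', '{qx81c}', '{t4}']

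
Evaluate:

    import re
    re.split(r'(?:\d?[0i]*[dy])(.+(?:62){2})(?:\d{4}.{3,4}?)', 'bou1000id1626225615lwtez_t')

Pattern: optionally a digit, then zero or more of one of [0i], then one of [dy] (non-capturing group); then one or more of any character, then the literal '62' repeated 2 times (captured); then exactly 4 of a digit, then 3 to 4 of any character (lazy) (non-capturing group).
Matches to split on: at [3:21] → '1000id1626225615lw'.
With a capturing group present, the delimiter's captured portion is kept in the result list.

['bou', '16262', 'tez_t']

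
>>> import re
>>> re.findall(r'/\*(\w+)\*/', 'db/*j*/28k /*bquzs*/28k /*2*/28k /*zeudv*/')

Walking the string: at [2:7] match '/*j*/', group 1 = 'j'; at [11:20] match '/*bquzs*/', group 1 = 'bquzs'; at [24:29] match '/*2*/', group 1 = '2'; at [33:42] match '/*zeudv*/', group 1 = 'zeudv'.
One capturing group, so `findall` returns just the captured substring from each match — 4 in all.

['j', 'bquzs', '2', 'zeudv']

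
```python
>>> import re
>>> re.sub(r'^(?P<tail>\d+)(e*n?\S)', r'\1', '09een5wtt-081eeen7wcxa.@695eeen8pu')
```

'09wtt-081eeen7wcxa.@695eeen8pu'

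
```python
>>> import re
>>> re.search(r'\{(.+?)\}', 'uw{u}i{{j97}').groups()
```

The `?` after the quantifier makes it lazy — it takes as little as possible before letting the rest of the pattern try.
`re.search` scans for the first position where the pattern succeeds.
The match spans [2:5] → '{u}'.
Captured: group 1 = 'u'.

('u',)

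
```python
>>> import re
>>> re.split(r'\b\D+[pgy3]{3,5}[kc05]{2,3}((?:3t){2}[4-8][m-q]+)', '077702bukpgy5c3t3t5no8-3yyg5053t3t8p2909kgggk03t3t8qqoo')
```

['077702bukpgy5c3t3t5no8', '3t3t8p', '2909kgggk03t3t8qqoo']

Pattern: a word boundary (`\b`, zero-width); then one or more of a non-digit; then 3 to 5 of one of [pgy3], then 2 to 3 of one of [kc05]; then the literal '3t' repeated 2 times, then a character in [4-8], then one or more of a character in [m-q] (captured).
Matches to split on: at [22:36] → '-3yyg5053t3t8p'.
With a capturing group present, the delimiter's captured portion is kept in the result list.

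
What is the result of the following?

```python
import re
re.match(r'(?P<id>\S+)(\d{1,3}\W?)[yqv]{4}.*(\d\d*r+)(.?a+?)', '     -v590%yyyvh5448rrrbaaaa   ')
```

The pattern matches one or more of a non-whitespace character (captured as 'id'); then 1 to 3 of a digit, then optionally a non-word character (captured); then exactly 4 of one of [yqv], then zero or more of any character; then a digit, then zero or more of a digit, then one or more of the literal 'r' (captured); then optionally any character, then one or more of a literal 'a' (lazy) (captured).
`re.match` won't scan ahead — the pattern has to work from the very first character.
Here the pattern fails at index 0, so the call returns None.

None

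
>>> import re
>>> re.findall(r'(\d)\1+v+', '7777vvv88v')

['7', '8']

`\1` has to match the exact text group 1 already captured.
Walking the string: at [0:7] match '7777vvv', group 1 = '7'; at [7:10] match '88v', group 1 = '8'.
One capturing group, so `findall` returns just the captured substring from each match — 2 in all.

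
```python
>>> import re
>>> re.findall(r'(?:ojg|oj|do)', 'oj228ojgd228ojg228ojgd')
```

['oj', 'ojg', 'ojg', 'ojg']

Branches in `(...|...)` are attempted left-to-right; the first branch that allows the whole pattern to succeed is taken.
No capturing groups, so `findall` returns the 4 full match strings.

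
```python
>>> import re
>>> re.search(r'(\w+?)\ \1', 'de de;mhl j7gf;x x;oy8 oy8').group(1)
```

`\1` has to match the exact text group 1 already captured.
`re.search` scans for the first position where the pattern succeeds.
The match spans [0:5] → 'de de'.
Captured: group 1 = 'de'.

'de'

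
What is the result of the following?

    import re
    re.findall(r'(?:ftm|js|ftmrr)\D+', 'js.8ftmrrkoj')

Matches: at [0:3] → 'js.'; at [4:12] → 'ftmrrkoj'.
`findall` yields the raw match text (2 of them) because the pattern has no groups.

['js.', 'ftmrrkoj']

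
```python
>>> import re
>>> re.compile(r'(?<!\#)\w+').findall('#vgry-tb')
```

['gry', 'tb']

`(?!…)`/`(?<!…)` only lets a position through if the neighbouring text does NOT match; no characters are consumed.
Walking the string: at [2:5] → 'gry'; at [6:8] → 'tb'.
`findall` yields the raw match text (2 of them) because the pattern has no groups.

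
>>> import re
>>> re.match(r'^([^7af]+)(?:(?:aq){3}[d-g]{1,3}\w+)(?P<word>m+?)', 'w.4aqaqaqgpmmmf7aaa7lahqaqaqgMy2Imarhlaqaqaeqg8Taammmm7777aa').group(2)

'm'

The match spans [0:54] → 'w.4aqaqaqgpmmmf7aaa7lahqaqaqgMy2Imarhlaqaqaeqg8Taammmm'.
Captured: group 1 = 'w.4', group 2 = 'm'.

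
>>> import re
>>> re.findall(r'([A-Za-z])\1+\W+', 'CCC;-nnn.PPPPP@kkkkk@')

['C', 'n', 'P', 'k']

After group 1 captures some text, `\1` only succeeds where that same text appears again.
Walking the string: at [0:5] match 'CCC;-', group 1 = 'C'; at [5:9] match 'nnn.', group 1 = 'n'; at [9:15] match 'PPPPP@', group 1 = 'P'; at [15:21] match 'kkkkk@', group 1 = 'k'.
One capturing group, so `findall` returns just the captured substring from each match — 4 in all.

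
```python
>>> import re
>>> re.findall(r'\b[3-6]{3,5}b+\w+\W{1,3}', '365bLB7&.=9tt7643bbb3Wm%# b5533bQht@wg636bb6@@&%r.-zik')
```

['365bLB7&.=']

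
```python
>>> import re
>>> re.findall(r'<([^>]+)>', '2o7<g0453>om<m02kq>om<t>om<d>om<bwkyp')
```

['g0453', 'm02kq', 't', 'd']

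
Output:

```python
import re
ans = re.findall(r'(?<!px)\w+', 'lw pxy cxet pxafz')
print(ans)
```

`(?!…)`/`(?<!…)` only lets a position through if the neighbouring text does NOT match; no characters are consumed.
Walking the string: at [0:2] → 'lw'; at [3:6] → 'pxy'; at [7:11] → 'cxet'; at [12:17] → 'pxafz'.
With no groups in the pattern, `findall` gives back each whole match — 4 here.

['lw', 'pxy', 'cxet', 'pxafz']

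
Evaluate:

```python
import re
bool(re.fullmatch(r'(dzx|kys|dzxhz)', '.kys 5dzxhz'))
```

`re.fullmatch` requires the pattern to consume the entire string.
Here the pattern can't cover the whole string, so the call returns None, and `bool(None)` is False.

False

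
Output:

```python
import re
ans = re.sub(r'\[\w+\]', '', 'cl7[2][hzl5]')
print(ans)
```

Matches: at [3:6] → '[2]'; at [6:12] → '[hzl5]'.
`sub` substitutes '' at each match site.

cl7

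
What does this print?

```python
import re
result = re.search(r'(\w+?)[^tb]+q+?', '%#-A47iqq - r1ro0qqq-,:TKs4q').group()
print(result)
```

A47iqq - r1ro0qqq-,:TKs4q

The match spans [3:28] → 'A47iqq - r1ro0qqq-,:TKs4q'.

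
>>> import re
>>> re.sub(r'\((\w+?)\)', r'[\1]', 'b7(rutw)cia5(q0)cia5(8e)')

Matches: at [2:8] → '(rutw)'; at [12:16] → '(q0)'; at [20:24] → '(8e)'.
Each match is replaced using the text its own group 1 captured.

'b7[rutw]cia5[q0]cia5[8e]'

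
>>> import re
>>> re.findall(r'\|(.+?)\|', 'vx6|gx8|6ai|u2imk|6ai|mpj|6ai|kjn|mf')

Because the quantifier is non-greedy, it stops expanding at the earliest point where the rest of the pattern can succeed.
Scanning left to right: at [3:8] match '|gx8|', group 1 = 'gx8'; at [11:18] match '|u2imk|', group 1 = 'u2imk'; at [21:26] match '|mpj|', group 1 = 'mpj'; at [29:34] match '|kjn|', group 1 = 'kjn'.
Because there's exactly one group, `findall` drops the full match and keeps group 1 from each hit.

['gx8', 'u2imk', 'mpj', 'kjn']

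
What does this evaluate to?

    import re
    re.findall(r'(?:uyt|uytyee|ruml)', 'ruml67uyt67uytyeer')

['ruml', 'uyt', 'uyt']

Alternation tries branches left to right and keeps the first one that lets the overall match succeed at that position.
`findall` yields the raw match text (3 of them) because the pattern has no groups.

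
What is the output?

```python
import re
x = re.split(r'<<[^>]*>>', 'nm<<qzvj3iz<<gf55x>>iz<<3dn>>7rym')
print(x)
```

Splitting on the pattern gives 3 pieces.

['nm', 'iz', '7rym']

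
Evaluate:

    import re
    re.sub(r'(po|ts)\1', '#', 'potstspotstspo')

'po#po#po'

`\1` has to match the exact text group 1 already captured.
Matches: at [2:6] → 'tsts'; at [8:12] → 'tsts'.
`sub` substitutes '#' at each match site.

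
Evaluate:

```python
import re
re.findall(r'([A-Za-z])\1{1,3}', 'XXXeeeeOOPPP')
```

['X', 'e', 'O', 'P']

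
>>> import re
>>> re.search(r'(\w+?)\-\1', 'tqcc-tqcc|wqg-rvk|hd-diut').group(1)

`\1` is not a pattern — it's the concrete string captured by group 1, re-applied verbatim.
Unlike `match`, `search` isn't anchored — it looks for the pattern anywhere in the string.
The match spans [0:9] → 'tqcc-tqcc'.
Captured: group 1 = 'tqcc'.

'tqcc'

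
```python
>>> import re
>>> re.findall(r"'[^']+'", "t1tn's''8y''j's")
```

Walking the string: at [4:7] → "'s'"; at [7:11] → "'8y'"; at [11:14] → "'j'".
With no groups in the pattern, `findall` gives back each whole match — 3 here.

["'s'", "'8y'", "'j'"]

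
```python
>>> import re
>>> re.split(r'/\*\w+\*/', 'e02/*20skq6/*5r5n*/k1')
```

Matches to split on: at [11:19] → '/*5r5n*/'.
Each match becomes a cut point; 2 segments remain.

['e02/*20skq6', 'k1']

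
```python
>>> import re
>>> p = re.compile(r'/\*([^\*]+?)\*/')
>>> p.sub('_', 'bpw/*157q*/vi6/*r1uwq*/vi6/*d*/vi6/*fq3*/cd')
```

'bpw_vi6_vi6_vi6_cd'

Matches: at [3:11] → '/*157q*/'; at [14:23] → '/*r1uwq*/'; at [26:31] → '/*d*/'; at [34:41] → '/*fq3*/'.
Each match is replaced by '_'.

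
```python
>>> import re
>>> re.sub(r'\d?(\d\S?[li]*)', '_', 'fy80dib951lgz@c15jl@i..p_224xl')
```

'fy_b_gz@c_@i..p__xl'

Each match is replaced by '_'.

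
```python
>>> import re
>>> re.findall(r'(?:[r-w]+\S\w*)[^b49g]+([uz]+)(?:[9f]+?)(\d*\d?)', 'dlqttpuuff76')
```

Pattern: one or more of a character in [r-w], then a non-whitespace character, then zero or more of a word character (non-capturing group); then one or more of any character except [b49g]; then one or more of one of [uz] (captured); then one or more of one of [9f] (lazy) (non-capturing group); then zero or more of a digit, then optionally a digit (captured).
2 groups means the one result is a tuple of 2 captured strings — 1 here.

[('u', '')]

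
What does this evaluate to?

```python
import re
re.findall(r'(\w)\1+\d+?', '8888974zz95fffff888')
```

['8', 'z', 'f']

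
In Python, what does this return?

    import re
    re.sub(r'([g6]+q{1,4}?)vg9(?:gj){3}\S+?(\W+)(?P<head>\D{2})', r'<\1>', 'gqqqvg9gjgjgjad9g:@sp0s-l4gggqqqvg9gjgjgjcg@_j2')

A non-greedy quantifier consumes as few characters as it can — just enough that the remainder of the pattern still matches from where it stops; whatever follows it matches normally.
`\1` in the replacement pulls in group 1's text for each match.

'<gqqq>0s-l4<gggqqq>2'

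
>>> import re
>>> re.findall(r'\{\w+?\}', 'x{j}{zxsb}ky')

['{j}', '{zxsb}']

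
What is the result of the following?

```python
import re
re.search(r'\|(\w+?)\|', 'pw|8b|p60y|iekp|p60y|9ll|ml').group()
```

'|8b|'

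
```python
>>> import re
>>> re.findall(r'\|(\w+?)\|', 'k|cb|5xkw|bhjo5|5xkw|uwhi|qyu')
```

['cb', 'bhjo5', 'uwhi']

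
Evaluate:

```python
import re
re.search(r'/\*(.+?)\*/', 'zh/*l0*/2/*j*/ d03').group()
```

'/*l0*/'

A non-greedy quantifier consumes as few characters as it can — just enough that the remainder of the pattern still matches from where it stops; whatever follows it matches normally.
The match spans [2:8] → '/*l0*/'.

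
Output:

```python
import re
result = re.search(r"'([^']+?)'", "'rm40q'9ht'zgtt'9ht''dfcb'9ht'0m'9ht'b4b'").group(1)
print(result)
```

rm40q

`re.search` tries every starting position until one works.
The match spans [0:7] → "'rm40q'".
Captured: group 1 = 'rm40q'.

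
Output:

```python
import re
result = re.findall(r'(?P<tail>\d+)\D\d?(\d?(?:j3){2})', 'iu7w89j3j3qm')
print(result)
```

Pattern: one or more of a digit (captured as 'tail'); then a non-digit, then optionally a digit; then optionally a digit, then the literal 'j3' repeated 2 times (captured).
`findall` packs the 2 group values into a tuple for every match.

[('7', '9j3j3')]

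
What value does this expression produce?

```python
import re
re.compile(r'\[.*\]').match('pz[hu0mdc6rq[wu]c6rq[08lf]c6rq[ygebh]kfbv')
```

None

`re.match` won't scan ahead — the pattern has to work from the very first character.
Here the string doesn't start with a match, so the call returns None.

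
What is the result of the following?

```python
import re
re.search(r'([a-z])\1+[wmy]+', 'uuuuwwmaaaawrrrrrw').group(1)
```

'u'

The match spans [0:7] → 'uuuuwwm'.
Captured: group 1 = 'u'.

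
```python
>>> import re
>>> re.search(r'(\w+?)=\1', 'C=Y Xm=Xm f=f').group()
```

'Xm=Xm'

The backreference `\1` re-matches whatever the first group consumed, character for character.
The match spans [4:9] → 'Xm=Xm'.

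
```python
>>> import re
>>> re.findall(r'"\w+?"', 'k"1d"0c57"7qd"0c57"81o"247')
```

['"1d"', '"7qd"', '"81o"']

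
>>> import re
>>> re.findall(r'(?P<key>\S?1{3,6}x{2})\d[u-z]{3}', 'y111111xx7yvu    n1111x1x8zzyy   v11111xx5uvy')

['y111111xx', 'v11111xx']

The pattern matches optionally a non-whitespace character, then 3 to 6 of a literal '1', then exactly 2 of the literal 'x' (captured as 'key'); then a digit, then exactly 3 of a character in [u-z].
Matches: at [0:13] match 'y111111xx7yvu', group 1 = 'y111111xx'; at [33:45] match 'v11111xx5uvy', group 1 = 'v11111xx'.
Because there's exactly one group, `findall` drops the full match and keeps group 1 from each hit.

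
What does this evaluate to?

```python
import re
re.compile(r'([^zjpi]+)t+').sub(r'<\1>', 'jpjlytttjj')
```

'jpj<lytt>jj'

The replacement refers to a captured group, so each match is rewritten using its own captured text.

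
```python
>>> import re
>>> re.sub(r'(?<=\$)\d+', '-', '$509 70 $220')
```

'$- 70 $-'

The positive lookaround only admits positions where the adjacent text matches; those characters stay outside the span.
Matches: at [1:4] → '509'; at [9:12] → '220'.
Each match is replaced by '-'.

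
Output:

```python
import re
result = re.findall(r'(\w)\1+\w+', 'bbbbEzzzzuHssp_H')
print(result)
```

['b']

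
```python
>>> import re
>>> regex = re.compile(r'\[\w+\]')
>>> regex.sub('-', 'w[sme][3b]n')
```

'w--n'

Every occurrence is swapped for '-'.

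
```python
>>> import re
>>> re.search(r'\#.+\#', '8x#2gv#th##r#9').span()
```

(2, 13)

The match spans [2:13] → '#2gv#th##r#'.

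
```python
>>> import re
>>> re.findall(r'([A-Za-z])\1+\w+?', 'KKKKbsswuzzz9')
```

['K', 's', 'z']

A backreference is literal: `\1` must see the identical characters the first group matched.
With a single group, `findall` returns only what that group captured — 3 items.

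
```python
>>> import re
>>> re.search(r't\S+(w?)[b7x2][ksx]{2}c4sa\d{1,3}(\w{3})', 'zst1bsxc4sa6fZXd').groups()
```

The match spans [2:15] → 't1bsxc4sa6fZX'.
Captured: group 1 = '', group 2 = 'fZX'.

('', 'fZX')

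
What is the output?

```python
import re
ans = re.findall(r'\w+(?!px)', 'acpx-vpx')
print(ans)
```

['acpx', 'vpx']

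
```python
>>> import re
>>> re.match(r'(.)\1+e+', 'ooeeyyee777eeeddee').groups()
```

('o',)

The match spans [0:4] → 'ooee'.
Captured: group 1 = 'o'.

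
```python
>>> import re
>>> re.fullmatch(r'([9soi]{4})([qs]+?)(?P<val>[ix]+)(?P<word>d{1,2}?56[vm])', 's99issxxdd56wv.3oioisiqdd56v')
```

None

`fullmatch` succeeds only if the pattern covers the string from start to end.
Here the pattern can't cover the whole string, so the call returns None.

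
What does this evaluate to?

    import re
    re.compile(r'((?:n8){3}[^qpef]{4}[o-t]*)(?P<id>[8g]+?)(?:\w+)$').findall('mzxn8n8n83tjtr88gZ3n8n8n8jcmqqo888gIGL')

[('n8n8n83tjtr', '8')]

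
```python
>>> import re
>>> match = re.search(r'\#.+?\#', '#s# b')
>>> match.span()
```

(0, 3)

The match spans [0:3] → '#s#'.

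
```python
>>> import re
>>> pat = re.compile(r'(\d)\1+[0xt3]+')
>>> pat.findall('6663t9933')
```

After group 1 captures some text, `\1` only succeeds where that same text appears again.
Walking the string: at [0:5] match '6663t', group 1 = '6'; at [5:9] match '9933', group 1 = '9'.
`findall` collects group 1 from each match (2 total).

['6', '9']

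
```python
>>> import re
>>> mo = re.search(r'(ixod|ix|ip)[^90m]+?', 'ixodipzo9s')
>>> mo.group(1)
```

Alternation isn't longest-match — the leftmost alternative that fits at this position is chosen.
`re.search` tries every starting position until one works.
The match spans [0:5] → 'ixodi'.
Captured: group 1 = 'ixod'.

'ixod'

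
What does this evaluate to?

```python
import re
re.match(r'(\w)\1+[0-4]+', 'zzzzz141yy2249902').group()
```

'zzzzz141'

`re.match` only tries the pattern at the start of the string.
The match spans [0:8] → 'zzzzz141'.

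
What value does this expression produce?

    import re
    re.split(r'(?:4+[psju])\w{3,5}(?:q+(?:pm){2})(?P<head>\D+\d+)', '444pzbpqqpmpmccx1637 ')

['', 'ccx1637', ' ']

Pattern: one or more of a literal '4', then one of [psju] (non-capturing group); then 3 to 5 of a word character; then one or more of the literal 'q', then the literal 'pm' repeated 2 times (non-capturing group); then one or more of a non-digit, then one or more of a digit (captured as 'head').
With a capturing group present, the delimiter's captured portion is kept in the result list.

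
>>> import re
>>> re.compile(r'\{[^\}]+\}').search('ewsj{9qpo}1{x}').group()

`re.search` tries every starting position until one works.
The match spans [4:10] → '{9qpo}'.

'{9qpo}'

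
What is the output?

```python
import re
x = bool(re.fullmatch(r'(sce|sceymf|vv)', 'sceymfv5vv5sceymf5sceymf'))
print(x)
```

False

`re.fullmatch` requires the pattern to consume the entire string.
Here there's no way to consume every character, so the call returns None, and `bool(None)` is False.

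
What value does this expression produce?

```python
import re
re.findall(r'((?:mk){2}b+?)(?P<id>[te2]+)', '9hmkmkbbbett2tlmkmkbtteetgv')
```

This matches the literal 'mk' repeated 2 times, then one or more of a literal 'b' (lazy) (captured); then one or more of one of [te2] (captured as 'id').
Matches: at [2:14] match 'mkmkbbbett2t', groups = ('mkmkbbb', 'ett2t'); at [15:25] match 'mkmkbtteet', groups = ('mkmkb', 'tteet').
2 groups means each result is a tuple of 2 captured strings — 2 here.

[('mkmkbbb', 'ett2t'), ('mkmkb', 'tteet')]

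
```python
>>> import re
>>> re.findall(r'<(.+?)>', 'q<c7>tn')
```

['c7']

Scanning left to right: at [1:5] match '<c7>', group 1 = 'c7'.
With a single group, `findall` returns only what that group captured — 1 item.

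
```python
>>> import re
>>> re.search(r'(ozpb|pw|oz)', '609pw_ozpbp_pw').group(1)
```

Unlike `match`, `search` isn't anchored — it looks for the pattern anywhere in the string.
The match spans [3:5] → 'pw'.
Captured: group 1 = 'pw'.

'pw'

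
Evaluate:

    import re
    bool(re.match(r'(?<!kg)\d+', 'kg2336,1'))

False

A negative assertion filters positions out without eating any characters.
`re.match` won't scan ahead — the pattern has to work from the very first character.
Here the pattern fails at index 0, so the call returns None, and `bool(None)` is False.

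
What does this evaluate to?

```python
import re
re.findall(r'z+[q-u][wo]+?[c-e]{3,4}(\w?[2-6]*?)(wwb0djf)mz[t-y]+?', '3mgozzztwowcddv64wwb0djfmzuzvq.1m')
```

With 2 capturing groups, `findall` returns a 2-tuple per match.

[('v64', 'wwb0djf')]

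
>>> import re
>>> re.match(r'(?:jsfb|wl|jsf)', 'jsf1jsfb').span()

`match` is anchored at position 0; if the pattern doesn't fit there, it returns None.
The match spans [0:3] → 'jsf'.

(0, 3)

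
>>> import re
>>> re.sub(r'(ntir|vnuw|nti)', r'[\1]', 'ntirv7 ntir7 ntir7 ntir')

'[ntir]v7 [ntir]7 [ntir]7 [ntir]'

Alternation isn't longest-match — the leftmost alternative that fits at this position is chosen.
Matches: at [0:4] → 'ntir'; at [7:11] → 'ntir'; at [13:17] → 'ntir'; at [19:23] → 'ntir'.
The replacement refers to a captured group, so each match is rewritten using its own captured text.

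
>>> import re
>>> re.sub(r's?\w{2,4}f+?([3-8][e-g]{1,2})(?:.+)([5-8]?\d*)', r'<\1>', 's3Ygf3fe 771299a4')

'<3fe>'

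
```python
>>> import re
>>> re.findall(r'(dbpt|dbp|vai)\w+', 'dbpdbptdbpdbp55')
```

['dbp']

Matches: at [0:15] match 'dbpdbptdbpdbp55', group 1 = 'dbp'.
With a single group, `findall` returns only what that group captured — 1 item.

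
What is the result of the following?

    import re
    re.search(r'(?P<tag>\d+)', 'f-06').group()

'06'

This matches one or more of a digit (captured as 'tag').
`search` walks the string left to right and returns the first match it finds.
The match spans [2:4] → '06'.
Captured: group 1 = '06'.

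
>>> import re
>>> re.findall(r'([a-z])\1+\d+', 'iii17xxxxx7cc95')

['i', 'x', 'c']

The backreference `\1` re-matches whatever the first group consumed, character for character.
Matches: at [0:5] match 'iii17', group 1 = 'i'; at [5:11] match 'xxxxx7', group 1 = 'x'; at [11:15] match 'cc95', group 1 = 'c'.
Because there's exactly one group, `findall` drops the full match and keeps group 1 from each hit.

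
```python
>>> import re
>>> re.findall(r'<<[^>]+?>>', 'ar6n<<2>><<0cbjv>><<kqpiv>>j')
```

Walking the string: at [4:9] → '<<2>>'; at [9:18] → '<<0cbjv>>'; at [18:27] → '<<kqpiv>>'.
No capturing groups, so `findall` returns the 3 full match strings.

['<<2>>', '<<0cbjv>>', '<<kqpiv>>']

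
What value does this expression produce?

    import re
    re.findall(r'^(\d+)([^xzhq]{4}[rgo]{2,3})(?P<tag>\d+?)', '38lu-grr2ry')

`findall` packs the 3 group values into a tuple for every match.

[('38', 'lu-grr', '2')]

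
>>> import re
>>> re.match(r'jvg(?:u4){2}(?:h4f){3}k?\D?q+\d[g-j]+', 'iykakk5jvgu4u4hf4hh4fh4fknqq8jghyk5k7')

The pattern matches the literal 'jvg', then the literal 'u4' repeated 2 times, then the literal 'h4f' repeated 3 times; then optionally the literal 'k', then optionally a non-digit; then one or more of the literal 'q', then a digit, then one or more of a character in [g-j].
With `match`, the pattern is implicitly anchored at the beginning.
Here position 0 doesn't satisfy it, so the call returns None.

None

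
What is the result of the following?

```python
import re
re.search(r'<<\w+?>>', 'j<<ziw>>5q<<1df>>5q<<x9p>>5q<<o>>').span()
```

(1, 8)

The match spans [1:8] → '<<ziw>>'.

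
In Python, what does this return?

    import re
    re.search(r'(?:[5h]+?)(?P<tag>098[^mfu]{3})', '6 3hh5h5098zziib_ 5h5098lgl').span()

The pattern matches one or more of one of [5h] (lazy) (non-capturing group); then the literal '0', then the literal '98', then exactly 3 of any character except [mfu] (captured as 'tag').
`search` walks the string left to right and returns the first match it finds.
The match spans [3:14] → 'hh5h5098zzi'.
Captured: group 1 = '098zzi'.

(3, 14)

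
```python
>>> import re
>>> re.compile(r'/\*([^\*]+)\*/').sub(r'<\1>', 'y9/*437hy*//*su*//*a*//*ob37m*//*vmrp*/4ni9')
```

'y9<437hy><su><a><ob37m><vmrp>4ni9'

Matches: at [2:11] → '/*437hy*/'; at [11:17] → '/*su*/'; at [17:22] → '/*a*/'; at [22:31] → '/*ob37m*/'; at [31:39] → '/*vmrp*/'.
Each match is replaced using the text its own group 1 captured.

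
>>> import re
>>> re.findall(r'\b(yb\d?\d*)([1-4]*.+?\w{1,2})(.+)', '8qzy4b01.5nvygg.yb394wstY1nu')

[('yb394', 'wst', 'Y1nu')]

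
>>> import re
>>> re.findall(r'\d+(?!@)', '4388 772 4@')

['4388', '772']

Because the assertion is negative and zero-width, positions next to the forbidden text are skipped.
Since nothing is captured, `findall` lists the 2 matched substrings directly.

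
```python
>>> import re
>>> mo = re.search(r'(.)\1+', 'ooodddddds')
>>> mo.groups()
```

`\1` has to match the exact text group 1 already captured.
`re.search` scans for the first position where the pattern succeeds.
The match spans [0:3] → 'ooo'.
Captured: group 1 = 'o'.

('o',)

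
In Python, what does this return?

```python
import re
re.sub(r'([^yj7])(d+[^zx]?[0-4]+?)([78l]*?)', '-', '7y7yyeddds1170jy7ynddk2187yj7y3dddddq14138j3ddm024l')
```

'7y7yy-170jy7y-187yj7y-4138j-24l'

Lazy quantifiers expand one character at a time until the remainder of the pattern can match.
Every occurrence is swapped for '-'.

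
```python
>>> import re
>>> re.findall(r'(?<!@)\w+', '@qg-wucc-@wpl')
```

['g', 'wucc', 'pl']

`(?!…)`/`(?<!…)` only lets a position through if the neighbouring text does NOT match; no characters are consumed.
Matches: at [2:3] → 'g'; at [4:8] → 'wucc'; at [11:13] → 'pl'.
`findall` yields the raw match text (3 of them) because the pattern has no groups.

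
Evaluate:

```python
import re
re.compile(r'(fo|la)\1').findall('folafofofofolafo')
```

['fo', 'fo']

`\1` has to match the exact text group 1 already captured.
Matches: at [4:8] match 'fofo', group 1 = 'fo'; at [8:12] match 'fofo', group 1 = 'fo'.
Because there's exactly one group, `findall` drops the full match and keeps group 1 from each hit.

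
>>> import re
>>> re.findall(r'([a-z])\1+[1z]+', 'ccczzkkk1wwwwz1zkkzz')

`\1` is not a pattern — it's the concrete string captured by group 1, re-applied verbatim.
With a single group, `findall` returns only what that group captured — 4 items.

['c', 'k', 'w', 'k']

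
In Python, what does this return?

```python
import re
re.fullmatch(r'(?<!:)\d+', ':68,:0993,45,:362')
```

None

The negative lookahead/lookbehind blocks any match where the forbidden context is present.
`re.fullmatch` is like wrapping the pattern in `^…$` (in single-line mode).
Here there's no way to consume every character, so the call returns None.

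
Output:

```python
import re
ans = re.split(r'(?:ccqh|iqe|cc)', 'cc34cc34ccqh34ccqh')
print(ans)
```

['', '34', '34', '34', '']

The regex engine tests alternatives in the order written; an earlier branch that matches wins even if a later one would match more.
Each match becomes a cut point; 5 segments remain.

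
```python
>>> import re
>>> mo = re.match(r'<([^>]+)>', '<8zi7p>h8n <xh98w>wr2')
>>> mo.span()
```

`re.match` only tries the pattern at the start of the string.
The match spans [0:7] → '<8zi7p>'.

(0, 7)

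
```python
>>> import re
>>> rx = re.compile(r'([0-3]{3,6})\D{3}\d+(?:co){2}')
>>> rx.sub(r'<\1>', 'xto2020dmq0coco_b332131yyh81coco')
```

The pattern matches 3 to 6 of a character in [0-3] (captured); then exactly 3 of a non-digit, then one or more of a digit, then the literal 'co' repeated 2 times.
`\1` in the replacement pulls in group 1's text for each match.

'xto<2020>_b<332131>'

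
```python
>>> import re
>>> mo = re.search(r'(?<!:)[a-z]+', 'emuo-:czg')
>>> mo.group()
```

The negative lookaround is zero-width — it rules out positions where the adjacent text would match, without consuming anything.
The match spans [0:4] → 'emuo'.

'emuo'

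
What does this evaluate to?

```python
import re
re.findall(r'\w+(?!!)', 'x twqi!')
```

['x', 'twq']

The negative lookahead/lookbehind blocks any match where the forbidden context is present.
Matches: at [0:1] → 'x'; at [2:5] → 'twq'.
No capturing groups, so `findall` returns the 2 full match strings.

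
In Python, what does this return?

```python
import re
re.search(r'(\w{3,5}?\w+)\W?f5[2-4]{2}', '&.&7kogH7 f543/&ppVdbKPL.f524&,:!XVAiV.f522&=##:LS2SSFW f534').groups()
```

('7kogH7',)

The pattern matches 3 to 5 of a word character (lazy), then one or more of a word character (captured); then optionally a non-word character, then the literal 'f5', then exactly 2 of a character in [2-4].
`search` walks the string left to right and returns the first match it finds.
The match spans [3:14] → '7kogH7 f543'.
Captured: group 1 = '7kogH7'.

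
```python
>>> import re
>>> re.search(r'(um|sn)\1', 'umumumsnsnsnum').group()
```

'umum'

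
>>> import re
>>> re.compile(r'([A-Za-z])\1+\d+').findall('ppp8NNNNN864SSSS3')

['p', 'N', 'S']

After group 1 captures some text, `\1` only succeeds where that same text appears again.
With a single group, `findall` returns only what that group captured — 3 items.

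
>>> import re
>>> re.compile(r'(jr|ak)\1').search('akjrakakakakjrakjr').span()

(4, 8)

`\1` is not a pattern — it's the concrete string captured by group 1, re-applied verbatim.
Unlike `match`, `search` isn't anchored — it looks for the pattern anywhere in the string.
The match spans [4:8] → 'akak'.
Captured: group 1 = 'ak'.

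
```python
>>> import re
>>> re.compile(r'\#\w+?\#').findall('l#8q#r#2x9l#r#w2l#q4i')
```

With no groups in the pattern, `findall` gives back each whole match — 3 here.

['#8q#', '#2x9l#', '#w2l#']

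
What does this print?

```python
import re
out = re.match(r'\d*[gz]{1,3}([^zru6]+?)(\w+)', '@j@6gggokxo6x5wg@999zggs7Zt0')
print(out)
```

Pattern: zero or more of a digit, then 1 to 3 of one of [gz]; then one or more of any character except [zru6] (lazy) (captured); then one or more of a word character (captured).
With `match`, the pattern is implicitly anchored at the beginning.
Here the pattern fails at index 0, so the call returns None.

None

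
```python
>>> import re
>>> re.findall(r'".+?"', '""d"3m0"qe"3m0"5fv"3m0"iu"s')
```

['""d"', '"qe"', '"5fv"', '"iu"']

`findall` yields the raw match text (4 of them) because the pattern has no groups.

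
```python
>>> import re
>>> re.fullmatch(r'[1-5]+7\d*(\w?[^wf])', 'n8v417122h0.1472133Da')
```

None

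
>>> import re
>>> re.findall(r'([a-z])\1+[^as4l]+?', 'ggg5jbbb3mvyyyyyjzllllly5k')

The backreference `\1` re-matches whatever the first group consumed, character for character.
Because there's exactly one group, `findall` drops the full match and keeps group 1 from each hit.

['g', 'b', 'y', 'l']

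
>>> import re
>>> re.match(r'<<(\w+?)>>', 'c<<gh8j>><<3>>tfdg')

`re.match` won't scan ahead — the pattern has to work from the very first character.
Here the pattern fails at index 0, so the call returns None.

None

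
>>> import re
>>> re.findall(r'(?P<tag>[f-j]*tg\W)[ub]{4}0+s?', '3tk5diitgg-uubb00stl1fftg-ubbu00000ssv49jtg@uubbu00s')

This matches zero or more of a character in [f-j], then the literal 'tg', then a non-word character (captured as 'tag'); then exactly 4 of one of [ub], then one or more of the literal '0', then optionally the literal 's'.
Scanning left to right: at [21:36] match 'fftg-ubbu00000s', group 1 = 'fftg-'.
`findall` collects group 1 from the one match (1 total).

['fftg-']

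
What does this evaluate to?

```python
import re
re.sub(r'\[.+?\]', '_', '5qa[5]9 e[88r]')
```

'5qa_9 e_'

With the lazy modifier that quantifier settles for the fewest repetitions that let the rest of the pattern succeed (the atoms after it are unaffected and can still be greedy).
Matches: at [3:6] → '[5]'; at [9:14] → '[88r]'.
`sub` substitutes '_' at each match site.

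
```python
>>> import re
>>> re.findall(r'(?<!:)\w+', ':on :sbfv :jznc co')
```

['n', 'bfv', 'znc', 'co']

`(?!…)`/`(?<!…)` only lets a position through if the neighbouring text does NOT match; no characters are consumed.
Scanning left to right: at [2:3] → 'n'; at [6:9] → 'bfv'; at [12:15] → 'znc'; at [16:18] → 'co'.
`findall` yields the raw match text (4 of them) because the pattern has no groups.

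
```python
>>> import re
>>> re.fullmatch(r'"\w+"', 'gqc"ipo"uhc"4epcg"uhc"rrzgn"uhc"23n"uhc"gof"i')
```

For `fullmatch`, every character of the input must be accounted for by the pattern.
Here the string isn't matched end-to-end, so the call returns None.

None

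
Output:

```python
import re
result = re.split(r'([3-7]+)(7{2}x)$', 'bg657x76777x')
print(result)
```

Because the pattern has a capturing group, `split` also inserts each captured text between the pieces.

['bg657x', '767', '77x', '']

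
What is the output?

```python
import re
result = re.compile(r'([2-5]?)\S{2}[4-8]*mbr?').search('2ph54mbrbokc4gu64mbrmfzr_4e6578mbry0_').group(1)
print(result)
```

2

This matches optionally a character in [2-5] (captured); then exactly 2 of a non-whitespace character; then zero or more of a character in [4-8], then the literal 'mb', then optionally the literal 'r'.
Unlike `match`, `search` isn't anchored — it looks for the pattern anywhere in the string.
The match spans [0:8] → '2ph54mbr'.
Captured: group 1 = '2'.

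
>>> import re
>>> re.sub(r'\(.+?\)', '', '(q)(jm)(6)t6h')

Matches: at [0:3] → '(q)'; at [3:7] → '(jm)'; at [7:10] → '(6)'.
Every occurrence is swapped for ''.

't6h'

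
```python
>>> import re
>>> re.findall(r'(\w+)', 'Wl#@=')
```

This matches one or more of a word character (captured).
`findall` collects group 1 from the one match (1 total).

['Wl']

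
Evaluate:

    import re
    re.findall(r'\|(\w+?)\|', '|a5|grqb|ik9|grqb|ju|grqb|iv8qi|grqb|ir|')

['a5', 'ik9', 'ju', 'iv8qi', 'ir']

Scanning left to right: at [0:4] match '|a5|', group 1 = 'a5'; at [8:13] match '|ik9|', group 1 = 'ik9'; at [17:21] match '|ju|', group 1 = 'ju'; at [25:32] match '|iv8qi|', group 1 = 'iv8qi'; at [36:40] match '|ir|', group 1 = 'ir'.
One capturing group, so `findall` returns just the captured substring from each match — 5 in all.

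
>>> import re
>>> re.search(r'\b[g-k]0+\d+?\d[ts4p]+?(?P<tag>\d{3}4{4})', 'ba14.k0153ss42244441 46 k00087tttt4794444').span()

The pattern matches a word boundary (`\b`, zero-width); then a character in [g-k], then one or more of a literal '0'; then one or more of a digit (lazy), then a digit, then one or more of one of [ts4p] (lazy); then exactly 3 of a digit, then exactly 4 of a literal '4' (captured as 'tag').
The match spans [5:19] → 'k0153ss4224444'.

(5, 19)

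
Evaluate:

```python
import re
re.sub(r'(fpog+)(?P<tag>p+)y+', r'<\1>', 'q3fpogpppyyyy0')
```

'q3<fpog>0'

This matches the literal 'fpo', then one or more of the literal 'g' (captured); then one or more of a literal 'p' (captured as 'tag'); then one or more of a literal 'y'.
Matches: at [2:13] → 'fpogpppyyyy'.
`\1` in the replacement pulls in group 1's text for each match.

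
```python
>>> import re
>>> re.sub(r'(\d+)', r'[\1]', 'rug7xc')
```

'rug[7]xc'

This matches one or more of a digit (captured).
Matches: at [3:4] → '7'.
Each match is replaced using the text its own group 1 captured.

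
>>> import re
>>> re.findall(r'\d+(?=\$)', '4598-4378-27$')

['27']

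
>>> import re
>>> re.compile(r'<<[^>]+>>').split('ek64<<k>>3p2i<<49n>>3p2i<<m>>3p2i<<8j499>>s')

Matches to split on: at [4:9] → '<<k>>'; at [13:20] → '<<49n>>'; at [24:29] → '<<m>>'; at [33:42] → '<<8j499>>'.
`split` removes every match and returns the 5 fragments in between.

['ek64', '3p2i', '3p2i', '3p2i', 's']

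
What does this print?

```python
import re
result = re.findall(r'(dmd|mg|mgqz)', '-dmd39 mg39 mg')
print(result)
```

['dmd', 'mg', 'mg']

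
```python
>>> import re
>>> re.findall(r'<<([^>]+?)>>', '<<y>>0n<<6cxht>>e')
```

Matches: at [0:5] match '<<y>>', group 1 = 'y'; at [7:16] match '<<6cxht>>', group 1 = '6cxht'.
With a single group, `findall` returns only what that group captured — 2 items.

['y', '6cxht']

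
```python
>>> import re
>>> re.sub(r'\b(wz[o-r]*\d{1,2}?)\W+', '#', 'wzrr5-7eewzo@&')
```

Pattern: a word boundary (`\b`, zero-width); then the literal 'wz', then zero or more of a character in [o-r], then 1 to 2 of a digit (lazy) (captured); then one or more of a non-word character.
Each match is replaced by '#'.

'#7eewzo@&'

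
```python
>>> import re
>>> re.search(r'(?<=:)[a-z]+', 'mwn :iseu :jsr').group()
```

The lookaround is zero-width — it requires the adjacent text to match without consuming it, so the asserted text isn't part of the match.
Unlike `match`, `search` isn't anchored — it looks for the pattern anywhere in the string.
The match spans [5:9] → 'iseu'.

'iseu'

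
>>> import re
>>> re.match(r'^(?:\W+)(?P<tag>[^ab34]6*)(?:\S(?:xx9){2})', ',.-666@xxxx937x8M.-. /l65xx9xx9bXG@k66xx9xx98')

None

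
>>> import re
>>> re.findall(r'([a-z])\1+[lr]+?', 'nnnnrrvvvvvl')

['n', 'v']

After group 1 captures some text, `\1` only succeeds where that same text appears again.
Because there's exactly one group, `findall` drops the full match and keeps group 1 from each hit.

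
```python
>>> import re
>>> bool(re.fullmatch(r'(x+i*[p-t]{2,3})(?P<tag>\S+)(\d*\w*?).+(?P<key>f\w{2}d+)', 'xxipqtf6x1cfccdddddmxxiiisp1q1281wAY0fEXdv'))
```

False

`fullmatch` succeeds only if the pattern covers the string from start to end.
Here the string isn't matched end-to-end, so the call returns None, and `bool(None)` is False.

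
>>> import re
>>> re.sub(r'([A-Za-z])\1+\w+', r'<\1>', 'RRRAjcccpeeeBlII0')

'<R>'

A backreference is literal: `\1` must see the identical characters the first group matched.
Each match is replaced using the text its own group 1 captured.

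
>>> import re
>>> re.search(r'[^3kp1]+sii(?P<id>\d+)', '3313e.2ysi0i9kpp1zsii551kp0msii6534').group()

'zsii551'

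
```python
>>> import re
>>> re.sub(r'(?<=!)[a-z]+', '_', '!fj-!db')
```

'!_-!_'

The `(?=…)`/`(?<=…)` assertion just peeks at neighbouring text; it doesn't advance the match position.
`sub` substitutes '_' at each match site.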